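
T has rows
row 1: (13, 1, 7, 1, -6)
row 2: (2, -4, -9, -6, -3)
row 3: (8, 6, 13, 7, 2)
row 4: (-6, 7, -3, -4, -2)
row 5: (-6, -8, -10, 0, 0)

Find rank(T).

Row reduce to echelon form.
R2 ← R2 − (2/13)·R1: [0, -54/13, -131/13, -80/13, -27/13]
R3 ← R3 − (8/13)·R1: [0, 70/13, 113/13, 83/13, 74/13]
R4 ← R4 + (6/13)·R1: [0, 97/13, 3/13, -46/13, -62/13]
R5 ← R5 + (6/13)·R1: [0, -98/13, -88/13, 6/13, -36/13]
R3 ← R3 + (35/27)·R2: [0, 0, -118/27, -43/27, 3]
R4 ← R4 + (97/54)·R2: [0, 0, -965/54, -394/27, -17/2]
R5 ← R5 − (49/27)·R2: [0, 0, 311/27, 314/27, 1]
R4 ← R4 − (965/236)·R3: [0, 0, 0, -1907/236, -4901/236]
R5 ← R5 + (311/118)·R3: [0, 0, 0, 877/118, 1051/118]
R5 ← R5 + (1754/1907)·R4: [0, 0, 0, 0, -19440/1907]
Echelon form has 5 nonzero rows, so rank(T) = 5.

5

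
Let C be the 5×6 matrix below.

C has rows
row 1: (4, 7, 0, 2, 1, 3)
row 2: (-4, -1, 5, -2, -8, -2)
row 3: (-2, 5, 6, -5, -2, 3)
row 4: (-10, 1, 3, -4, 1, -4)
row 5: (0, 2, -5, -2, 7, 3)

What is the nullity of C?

Row reduce to echelon form.
R2 ← R2 + R1: [0, 6, 5, 0, -7, 1]
R3 ← R3 + (1/2)·R1: [0, 17/2, 6, -4, -3/2, 9/2]
R4 ← R4 + (5/2)·R1: [0, 37/2, 3, 1, 7/2, 7/2]
R3 ← R3 − (17/12)·R2: [0, 0, -13/12, -4, 101/12, 37/12]
R4 ← R4 − (37/12)·R2: [0, 0, -149/12, 1, 301/12, 5/12]
R5 ← R5 − (1/3)·R2: [0, 0, -20/3, -2, 28/3, 8/3]
R4 ← R4 − (149/13)·R3: [0, 0, 0, 609/13, -928/13, -454/13]
R5 ← R5 − (80/13)·R3: [0, 0, 0, 294/13, -552/13, -212/13]
R5 ← R5 − (14/29)·R4: [0, 0, 0, 0, -8, 16/29]
5 nonzero rows, so rank(C) = 5.
C has 6 columns; by rank–nullity, nullity = 6 − 5 = 1.

1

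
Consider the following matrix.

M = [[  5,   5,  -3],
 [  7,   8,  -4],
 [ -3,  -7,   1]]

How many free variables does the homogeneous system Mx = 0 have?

Row reduce to echelon form.
R2 ← R2 − (7/5)·R1: [0, 1, 1/5]
R3 ← R3 + (3/5)·R1: [0, -4, -4/5]
R3 ← R3 + (4)·R2: [0, 0, 0]
2 nonzero rows, so rank(M) = 2.
M has 3 columns; by rank–nullity, nullity = 3 − 2 = 1.

1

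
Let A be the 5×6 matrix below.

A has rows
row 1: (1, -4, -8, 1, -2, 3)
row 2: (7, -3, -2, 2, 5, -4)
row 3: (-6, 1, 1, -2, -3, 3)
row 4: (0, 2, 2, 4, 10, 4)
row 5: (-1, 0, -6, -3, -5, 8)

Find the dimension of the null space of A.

Row reduce to echelon form.
R2 ← R2 − (7)·R1: [0, 25, 54, -5, 19, -25]
R3 ← R3 + (6)·R1: [0, -23, -47, 4, -15, 21]
R5 ← R5 + R1: [0, -4, -14, -2, -7, 11]
R3 ← R3 + (23/25)·R2: [0, 0, 67/25, -3/5, 62/25, -2]
R4 ← R4 − (2/25)·R2: [0, 0, -58/25, 22/5, 212/25, 6]
R5 ← R5 + (4/25)·R2: [0, 0, -134/25, -14/5, -99/25, 7]
R4 ← R4 + (58/67)·R3: [0, 0, 0, 260/67, 712/67, 286/67]
R5 ← R5 + (2)·R3: [0, 0, 0, -4, 1, 3]
R5 ← R5 + (67/65)·R4: [0, 0, 0, 0, 777/65, 37/5]
5 nonzero rows, so rank(A) = 5.
A has 6 columns; by rank–nullity, nullity = 6 − 5 = 1.

1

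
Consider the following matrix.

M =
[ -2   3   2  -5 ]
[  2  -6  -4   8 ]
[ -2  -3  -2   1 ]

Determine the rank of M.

2

Row reduce to echelon form.
R2 ← R2 + R1: [0, -3, -2, 3]
R3 ← R3 − R1: [0, -6, -4, 6]
R3 ← R3 − (2)·R2: [0, 0, 0, 0]
Echelon form has 2 nonzero rows, so rank(M) = 2.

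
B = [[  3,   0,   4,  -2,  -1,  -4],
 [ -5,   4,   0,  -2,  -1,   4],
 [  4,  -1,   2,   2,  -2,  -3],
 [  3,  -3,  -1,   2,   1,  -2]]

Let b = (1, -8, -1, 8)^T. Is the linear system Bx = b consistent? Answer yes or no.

no

Row reduce the augmented matrix [B | b].
R2 ← R2 + (5/3)·R1: [0, 4, 20/3, -16/3, -8/3, -8/3, -19/3]
R3 ← R3 − (4/3)·R1: [0, -1, -10/3, 14/3, -2/3, 7/3, -7/3]
R4 ← R4 − R1: [0, -3, -5, 4, 2, 2, 7]
R3 ← R3 + (1/4)·R2: [0, 0, -5/3, 10/3, -4/3, 5/3, -47/12]
R4 ← R4 + (3/4)·R2: [0, 0, 0, 0, 0, 0, 9/4]
The echelon form has 4 nonzero rows; the last pivot sits in the augmented column, so rank(B) = 3 but rank([B|b]) = 4.
Since the ranks differ, the system is inconsistent.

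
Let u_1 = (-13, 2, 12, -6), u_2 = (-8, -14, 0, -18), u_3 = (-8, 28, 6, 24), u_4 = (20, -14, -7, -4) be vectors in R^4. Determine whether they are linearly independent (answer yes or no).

no

Form the matrix with these vectors as rows and row reduce.
R2 ← R2 − (8/13)·R1: [0, -198/13, -96/13, -186/13]
R3 ← R3 − (8/13)·R1: [0, 348/13, -18/13, 360/13]
R4 ← R4 + (20/13)·R1: [0, -142/13, 149/13, -172/13]
R3 ← R3 + (58/33)·R2: [0, 0, -158/11, 28/11]
R4 ← R4 − (71/99)·R2: [0, 0, 553/33, -98/33]
R4 ← R4 + (7/6)·R3: [0, 0, 0, 0]
3 nonzero rows, so the 4 vectors span a space of dimension 3.
Since 3 < 4, the vectors are linearly dependent.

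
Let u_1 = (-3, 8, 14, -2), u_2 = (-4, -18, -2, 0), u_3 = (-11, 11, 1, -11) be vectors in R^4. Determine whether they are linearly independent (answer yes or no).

yes

Form the matrix with these vectors as rows and row reduce.
R2 ← R2 − (4/3)·R1: [0, -86/3, -62/3, 8/3]
R3 ← R3 − (11/3)·R1: [0, -55/3, -151/3, -11/3]
R3 ← R3 − (55/86)·R2: [0, 0, -1596/43, -231/43]
3 nonzero rows, so the 3 vectors span a space of dimension 3.
Since 3 = 3, the vectors are linearly independent.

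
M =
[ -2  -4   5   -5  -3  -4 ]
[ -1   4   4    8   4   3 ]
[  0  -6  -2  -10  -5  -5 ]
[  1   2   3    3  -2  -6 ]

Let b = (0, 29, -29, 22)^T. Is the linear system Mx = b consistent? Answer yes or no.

yes

Row reduce the augmented matrix [M | b].
R2 ← R2 − (1/2)·R1: [0, 6, 3/2, 21/2, 11/2, 5, 29]
R4 ← R4 + (1/2)·R1: [0, 0, 11/2, 1/2, -7/2, -8, 22]
R3 ← R3 + R2: [0, 0, -1/2, 1/2, 1/2, 0, 0]
R4 ← R4 + (11)·R3: [0, 0, 0, 6, 2, -8, 22]
The echelon form has 4 nonzero rows, and every pivot lies in the first 6 columns, so rank(M) = rank([M|b]) = 4.
The system is consistent.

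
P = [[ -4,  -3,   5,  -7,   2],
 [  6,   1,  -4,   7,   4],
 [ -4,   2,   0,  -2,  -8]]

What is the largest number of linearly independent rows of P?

2

Row reduce to echelon form.
R2 ← R2 + (3/2)·R1: [0, -7/2, 7/2, -7/2, 7]
R3 ← R3 − R1: [0, 5, -5, 5, -10]
R3 ← R3 + (10/7)·R2: [0, 0, 0, 0, 0]
Echelon form has 2 nonzero rows, so rank(P) = 2.
The rank gives the maximum number of linearly independent rows: 2.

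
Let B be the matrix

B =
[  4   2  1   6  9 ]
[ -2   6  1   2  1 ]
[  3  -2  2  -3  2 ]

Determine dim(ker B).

Row reduce to echelon form.
R2 ← R2 + (1/2)·R1: [0, 7, 3/2, 5, 11/2]
R3 ← R3 − (3/4)·R1: [0, -7/2, 5/4, -15/2, -19/4]
R3 ← R3 + (1/2)·R2: [0, 0, 2, -5, -2]
3 nonzero rows, so rank(B) = 3.
B has 5 columns; by rank–nullity, nullity = 5 − 3 = 2.

2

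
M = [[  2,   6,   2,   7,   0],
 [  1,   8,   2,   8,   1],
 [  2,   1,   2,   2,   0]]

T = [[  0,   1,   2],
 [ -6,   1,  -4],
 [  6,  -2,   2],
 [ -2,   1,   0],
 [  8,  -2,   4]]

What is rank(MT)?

First compute MT:
[[-38,  11, -16],
 [-44,  11, -22],
 [  2,   1,   4]]
Now row reduce the product.
R2 ← R2 − (22/19)·R1: [0, -33/19, -66/19]
R3 ← R3 + (1/19)·R1: [0, 30/19, 60/19]
R3 ← R3 + (10/11)·R2: [0, 0, 0]
2 nonzero rows, so rank(MT) = 2.

2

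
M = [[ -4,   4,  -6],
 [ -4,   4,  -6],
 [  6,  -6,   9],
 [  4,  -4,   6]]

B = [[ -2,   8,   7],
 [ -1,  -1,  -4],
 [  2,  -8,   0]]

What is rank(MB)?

First compute MB:
[[ -8,  12, -44],
 [ -8,  12, -44],
 [ 12, -18,  66],
 [  8, -12,  44]]
Now row reduce the product.
R2 ← R2 − R1: [0, 0, 0]
R3 ← R3 + (3/2)·R1: [0, 0, 0]
R4 ← R4 + R1: [0, 0, 0]
1 nonzero row, so rank(MB) = 1.

1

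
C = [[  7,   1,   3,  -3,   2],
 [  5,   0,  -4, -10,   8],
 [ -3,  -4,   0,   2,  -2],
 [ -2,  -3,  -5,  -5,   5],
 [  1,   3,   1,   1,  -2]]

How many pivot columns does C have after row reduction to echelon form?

Row reduce to echelon form.
R2 ← R2 − (5/7)·R1: [0, -5/7, -43/7, -55/7, 46/7]
R3 ← R3 + (3/7)·R1: [0, -25/7, 9/7, 5/7, -8/7]
R4 ← R4 + (2/7)·R1: [0, -19/7, -29/7, -41/7, 39/7]
R5 ← R5 − (1/7)·R1: [0, 20/7, 4/7, 10/7, -16/7]
R3 ← R3 − (5)·R2: [0, 0, 32, 40, -34]
R4 ← R4 − (19/5)·R2: [0, 0, 96/5, 24, -97/5]
R5 ← R5 + (4)·R2: [0, 0, -24, -30, 24]
R4 ← R4 − (3/5)·R3: [0, 0, 0, 0, 1]
R5 ← R5 + (3/4)·R3: [0, 0, 0, 0, -3/2]
R5 ← R5 + (3/2)·R4: [0, 0, 0, 0, 0]
Echelon form has 4 nonzero rows, so rank(C) = 4.
Each nonzero row contributes one pivot column: 4 pivot columns.

4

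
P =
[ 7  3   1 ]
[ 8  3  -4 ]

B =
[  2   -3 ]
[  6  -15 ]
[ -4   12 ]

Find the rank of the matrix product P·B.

2

First compute PB:
[[ 28, -54],
 [ 50, -117]]
Now row reduce the product.
R2 ← R2 − (25/14)·R1: [0, -144/7]
2 nonzero rows, so rank(PB) = 2.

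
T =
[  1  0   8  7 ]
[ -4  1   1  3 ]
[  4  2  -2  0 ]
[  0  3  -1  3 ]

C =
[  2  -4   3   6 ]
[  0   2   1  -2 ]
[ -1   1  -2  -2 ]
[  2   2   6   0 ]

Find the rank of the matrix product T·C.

First compute TC:
[[  8,  18,  29, -10],
 [ -3,  25,   5, -28],
 [ 10, -14,  18,  24],
 [  7,  11,  23,  -4]]
Now row reduce the product.
R2 ← R2 + (3/8)·R1: [0, 127/4, 127/8, -127/4]
R3 ← R3 − (5/4)·R1: [0, -73/2, -73/4, 73/2]
R4 ← R4 − (7/8)·R1: [0, -19/4, -19/8, 19/4]
R3 ← R3 + (146/127)·R2: [0, 0, 0, 0]
R4 ← R4 + (19/127)·R2: [0, 0, 0, 0]
2 nonzero rows, so rank(TC) = 2.

2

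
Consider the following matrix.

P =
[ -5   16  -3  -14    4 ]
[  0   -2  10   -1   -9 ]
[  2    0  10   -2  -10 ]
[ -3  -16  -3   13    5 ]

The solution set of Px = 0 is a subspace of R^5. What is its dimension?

2

Row reduce to echelon form.
R3 ← R3 + (2/5)·R1: [0, 32/5, 44/5, -38/5, -42/5]
R4 ← R4 − (3/5)·R1: [0, -128/5, -6/5, 107/5, 13/5]
R3 ← R3 + (16/5)·R2: [0, 0, 204/5, -54/5, -186/5]
R4 ← R4 − (64/5)·R2: [0, 0, -646/5, 171/5, 589/5]
R4 ← R4 + (19/6)·R3: [0, 0, 0, 0, 0]
3 nonzero rows, so rank(P) = 3.
P has 5 columns; by rank–nullity, nullity = 5 − 3 = 2.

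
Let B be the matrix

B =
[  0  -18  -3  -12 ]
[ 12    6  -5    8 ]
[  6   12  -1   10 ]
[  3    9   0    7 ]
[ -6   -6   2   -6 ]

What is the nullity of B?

2

Row reduce to echelon form.
Swap R1 ↔ R2
R3 ← R3 − (1/2)·R1: [0, 9, 3/2, 6]
R4 ← R4 − (1/4)·R1: [0, 15/2, 5/4, 5]
R5 ← R5 + (1/2)·R1: [0, -3, -1/2, -2]
R3 ← R3 + (1/2)·R2: [0, 0, 0, 0]
R4 ← R4 + (5/12)·R2: [0, 0, 0, 0]
R5 ← R5 − (1/6)·R2: [0, 0, 0, 0]
2 nonzero rows, so rank(B) = 2.
B has 4 columns; by rank–nullity, nullity = 4 − 2 = 2.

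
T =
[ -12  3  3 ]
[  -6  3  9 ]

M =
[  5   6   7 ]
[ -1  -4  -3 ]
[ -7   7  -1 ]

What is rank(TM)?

First compute TM:
[[-84, -63, -96],
 [-96,  15, -60]]
Now row reduce the product.
R2 ← R2 − (8/7)·R1: [0, 87, 348/7]
2 nonzero rows, so rank(TM) = 2.

2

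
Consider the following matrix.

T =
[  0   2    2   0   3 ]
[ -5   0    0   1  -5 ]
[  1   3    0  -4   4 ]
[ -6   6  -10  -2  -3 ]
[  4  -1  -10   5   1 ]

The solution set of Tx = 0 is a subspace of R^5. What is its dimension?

Row reduce to echelon form.
Swap R1 ↔ R2
R3 ← R3 + (1/5)·R1: [0, 3, 0, -19/5, 3]
R4 ← R4 − (6/5)·R1: [0, 6, -10, -16/5, 3]
R5 ← R5 + (4/5)·R1: [0, -1, -10, 29/5, -3]
R3 ← R3 − (3/2)·R2: [0, 0, -3, -19/5, -3/2]
R4 ← R4 − (3)·R2: [0, 0, -16, -16/5, -6]
R5 ← R5 + (1/2)·R2: [0, 0, -9, 29/5, -3/2]
R4 ← R4 − (16/3)·R3: [0, 0, 0, 256/15, 2]
R5 ← R5 − (3)·R3: [0, 0, 0, 86/5, 3]
R5 ← R5 − (129/128)·R4: [0, 0, 0, 0, 63/64]
5 nonzero rows, so rank(T) = 5.
T has 5 columns; by rank–nullity, nullity = 5 − 5 = 0.

0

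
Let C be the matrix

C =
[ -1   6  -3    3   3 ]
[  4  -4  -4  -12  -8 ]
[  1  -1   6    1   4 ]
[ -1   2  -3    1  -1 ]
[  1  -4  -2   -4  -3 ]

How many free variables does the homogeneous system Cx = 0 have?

1

Row reduce to echelon form.
R2 ← R2 + (4)·R1: [0, 20, -16, 0, 4]
R3 ← R3 + R1: [0, 5, 3, 4, 7]
R4 ← R4 − R1: [0, -4, 0, -2, -4]
R5 ← R5 + R1: [0, 2, -5, -1, 0]
R3 ← R3 − (1/4)·R2: [0, 0, 7, 4, 6]
R4 ← R4 + (1/5)·R2: [0, 0, -16/5, -2, -16/5]
R5 ← R5 − (1/10)·R2: [0, 0, -17/5, -1, -2/5]
R4 ← R4 + (16/35)·R3: [0, 0, 0, -6/35, -16/35]
R5 ← R5 + (17/35)·R3: [0, 0, 0, 33/35, 88/35]
R5 ← R5 + (11/2)·R4: [0, 0, 0, 0, 0]
4 nonzero rows, so rank(C) = 4.
C has 5 columns; by rank–nullity, nullity = 5 − 4 = 1.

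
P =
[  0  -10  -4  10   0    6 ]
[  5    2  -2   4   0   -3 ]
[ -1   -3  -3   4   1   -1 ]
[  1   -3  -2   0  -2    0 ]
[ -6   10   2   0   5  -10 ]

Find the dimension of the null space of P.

Row reduce to echelon form.
Swap R1 ↔ R2
R3 ← R3 + (1/5)·R1: [0, -13/5, -17/5, 24/5, 1, -8/5]
R4 ← R4 − (1/5)·R1: [0, -17/5, -8/5, -4/5, -2, 3/5]
R5 ← R5 + (6/5)·R1: [0, 62/5, -2/5, 24/5, 5, -68/5]
R3 ← R3 − (13/50)·R2: [0, 0, -59/25, 11/5, 1, -79/25]
R4 ← R4 − (17/50)·R2: [0, 0, -6/25, -21/5, -2, -36/25]
R5 ← R5 + (31/25)·R2: [0, 0, -134/25, 86/5, 5, -154/25]
R4 ← R4 − (6/59)·R3: [0, 0, 0, -261/59, -124/59, -66/59]
R5 ← R5 − (134/59)·R3: [0, 0, 0, 720/59, 161/59, 60/59]
R5 ← R5 + (80/29)·R4: [0, 0, 0, 0, -89/29, -60/29]
5 nonzero rows, so rank(P) = 5.
P has 6 columns; by rank–nullity, nullity = 6 − 5 = 1.

1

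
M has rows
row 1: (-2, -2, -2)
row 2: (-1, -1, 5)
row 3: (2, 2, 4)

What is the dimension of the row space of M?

Row reduce to echelon form.
R2 ← R2 − (1/2)·R1: [0, 0, 6]
R3 ← R3 + R1: [0, 0, 2]
R3 ← R3 − (1/3)·R2: [0, 0, 0]
Echelon form has 2 nonzero rows, so rank(M) = 2.
The row space has dimension equal to the rank: 2.

2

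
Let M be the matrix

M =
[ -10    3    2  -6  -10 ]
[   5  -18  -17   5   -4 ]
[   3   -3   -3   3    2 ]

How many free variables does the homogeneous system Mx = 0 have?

Row reduce to echelon form.
R2 ← R2 + (1/2)·R1: [0, -33/2, -16, 2, -9]
R3 ← R3 + (3/10)·R1: [0, -21/10, -12/5, 6/5, -1]
R3 ← R3 − (7/55)·R2: [0, 0, -4/11, 52/55, 8/55]
3 nonzero rows, so rank(M) = 3.
M has 5 columns; by rank–nullity, nullity = 5 − 3 = 2.

2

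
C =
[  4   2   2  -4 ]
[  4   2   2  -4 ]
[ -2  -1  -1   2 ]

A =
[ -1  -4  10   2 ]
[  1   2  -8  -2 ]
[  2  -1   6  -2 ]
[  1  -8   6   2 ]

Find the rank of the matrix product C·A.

1

First compute CA:
[[ -2,  18,  12,  -8],
 [ -2,  18,  12,  -8],
 [  1,  -9,  -6,   4]]
Now row reduce the product.
R2 ← R2 − R1: [0, 0, 0, 0]
R3 ← R3 + (1/2)·R1: [0, 0, 0, 0]
1 nonzero row, so rank(CA) = 1.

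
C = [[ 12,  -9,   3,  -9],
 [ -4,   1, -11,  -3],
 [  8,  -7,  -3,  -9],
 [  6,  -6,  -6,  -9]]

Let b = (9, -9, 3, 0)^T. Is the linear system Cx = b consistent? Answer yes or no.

Row reduce the augmented matrix [C | b].
R2 ← R2 + (1/3)·R1: [0, -2, -10, -6, -6]
R3 ← R3 − (2/3)·R1: [0, -1, -5, -3, -3]
R4 ← R4 − (1/2)·R1: [0, -3/2, -15/2, -9/2, -9/2]
R3 ← R3 − (1/2)·R2: [0, 0, 0, 0, 0]
R4 ← R4 − (3/4)·R2: [0, 0, 0, 0, 0]
The echelon form has 2 nonzero rows, and every pivot lies in the first 4 columns, so rank(C) = rank([C|b]) = 2.
The system is consistent.

yes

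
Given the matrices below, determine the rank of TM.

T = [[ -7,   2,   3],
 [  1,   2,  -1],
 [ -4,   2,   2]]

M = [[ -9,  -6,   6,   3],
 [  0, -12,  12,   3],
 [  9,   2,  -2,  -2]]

First compute TM:
[[ 90,  24, -24, -21],
 [-18, -32,  32,  11],
 [ 54,   4,  -4, -10]]
Now row reduce the product.
R2 ← R2 + (1/5)·R1: [0, -136/5, 136/5, 34/5]
R3 ← R3 − (3/5)·R1: [0, -52/5, 52/5, 13/5]
R3 ← R3 − (13/34)·R2: [0, 0, 0, 0]
2 nonzero rows, so rank(TM) = 2.

2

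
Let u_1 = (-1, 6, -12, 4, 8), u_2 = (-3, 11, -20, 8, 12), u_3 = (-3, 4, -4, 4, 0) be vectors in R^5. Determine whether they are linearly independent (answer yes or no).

Form the matrix with these vectors as rows and row reduce.
R2 ← R2 − (3)·R1: [0, -7, 16, -4, -12]
R3 ← R3 − (3)·R1: [0, -14, 32, -8, -24]
R3 ← R3 − (2)·R2: [0, 0, 0, 0, 0]
2 nonzero rows, so the 3 vectors span a space of dimension 2.
Since 2 < 3, the vectors are linearly dependent.

no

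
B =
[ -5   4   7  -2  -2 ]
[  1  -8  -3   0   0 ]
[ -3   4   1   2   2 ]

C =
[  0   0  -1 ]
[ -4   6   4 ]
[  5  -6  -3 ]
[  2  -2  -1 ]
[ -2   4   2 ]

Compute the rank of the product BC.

First compute BC:
[[ 19, -22,  -2],
 [ 17, -30, -24],
 [-11,  22,  18]]
Now row reduce the product.
R2 ← R2 − (17/19)·R1: [0, -196/19, -422/19]
R3 ← R3 + (11/19)·R1: [0, 176/19, 320/19]
R3 ← R3 + (44/49)·R2: [0, 0, -152/49]
3 nonzero rows, so rank(BC) = 3.

3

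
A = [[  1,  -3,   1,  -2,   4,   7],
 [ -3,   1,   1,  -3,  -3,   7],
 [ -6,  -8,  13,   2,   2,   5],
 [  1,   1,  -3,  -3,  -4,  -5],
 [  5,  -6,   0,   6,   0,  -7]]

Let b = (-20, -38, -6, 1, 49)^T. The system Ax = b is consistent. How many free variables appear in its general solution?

Row reduce the augmented matrix [A | b].
R2 ← R2 + (3)·R1: [0, -8, 4, -9, 9, 28, -98]
R3 ← R3 + (6)·R1: [0, -26, 19, -10, 26, 47, -126]
R4 ← R4 − R1: [0, 4, -4, -1, -8, -12, 21]
R5 ← R5 − (5)·R1: [0, 9, -5, 16, -20, -42, 149]
R3 ← R3 − (13/4)·R2: [0, 0, 6, 77/4, -13/4, -44, 385/2]
R4 ← R4 + (1/2)·R2: [0, 0, -2, -11/2, -7/2, 2, -28]
R5 ← R5 + (9/8)·R2: [0, 0, -1/2, 47/8, -79/8, -21/2, 155/4]
R4 ← R4 + (1/3)·R3: [0, 0, 0, 11/12, -55/12, -38/3, 217/6]
R5 ← R5 + (1/12)·R3: [0, 0, 0, 359/48, -487/48, -85/6, 1315/24]
R5 ← R5 − (359/44)·R4: [0, 0, 0, 0, 109/4, 981/11, -10573/44]
The echelon form has 5 nonzero rows, and every pivot lies in the first 6 columns, so rank(A) = rank([A|b]) = 5.
The system is consistent.
Free variables = (unknowns) − (rank) = 6 − 5 = 1.

1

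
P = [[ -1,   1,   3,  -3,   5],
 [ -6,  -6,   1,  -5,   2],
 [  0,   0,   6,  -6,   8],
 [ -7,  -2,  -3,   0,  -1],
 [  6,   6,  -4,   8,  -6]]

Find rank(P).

3

Row reduce to echelon form.
R2 ← R2 − (6)·R1: [0, -12, -17, 13, -28]
R4 ← R4 − (7)·R1: [0, -9, -24, 21, -36]
R5 ← R5 + (6)·R1: [0, 12, 14, -10, 24]
R4 ← R4 − (3/4)·R2: [0, 0, -45/4, 45/4, -15]
R5 ← R5 + R2: [0, 0, -3, 3, -4]
R4 ← R4 + (15/8)·R3: [0, 0, 0, 0, 0]
R5 ← R5 + (1/2)·R3: [0, 0, 0, 0, 0]
Echelon form has 3 nonzero rows, so rank(P) = 3.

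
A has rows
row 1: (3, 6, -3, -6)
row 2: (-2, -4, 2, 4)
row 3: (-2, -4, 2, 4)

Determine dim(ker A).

Row reduce to echelon form.
R2 ← R2 + (2/3)·R1: [0, 0, 0, 0]
R3 ← R3 + (2/3)·R1: [0, 0, 0, 0]
1 nonzero row, so rank(A) = 1.
A has 4 columns; by rank–nullity, nullity = 4 − 1 = 3.

3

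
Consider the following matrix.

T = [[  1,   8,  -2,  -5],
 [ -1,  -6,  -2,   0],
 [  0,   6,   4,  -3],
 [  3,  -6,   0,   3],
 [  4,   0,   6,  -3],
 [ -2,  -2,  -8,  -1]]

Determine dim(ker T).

0

Row reduce to echelon form.
R2 ← R2 + R1: [0, 2, -4, -5]
R4 ← R4 − (3)·R1: [0, -30, 6, 18]
R5 ← R5 − (4)·R1: [0, -32, 14, 17]
R6 ← R6 + (2)·R1: [0, 14, -12, -11]
R3 ← R3 − (3)·R2: [0, 0, 16, 12]
R4 ← R4 + (15)·R2: [0, 0, -54, -57]
R5 ← R5 + (16)·R2: [0, 0, -50, -63]
R6 ← R6 − (7)·R2: [0, 0, 16, 24]
R4 ← R4 + (27/8)·R3: [0, 0, 0, -33/2]
R5 ← R5 + (25/8)·R3: [0, 0, 0, -51/2]
R6 ← R6 − R3: [0, 0, 0, 12]
R5 ← R5 − (17/11)·R4: [0, 0, 0, 0]
R6 ← R6 + (8/11)·R4: [0, 0, 0, 0]
4 nonzero rows, so rank(T) = 4.
T has 4 columns; by rank–nullity, nullity = 4 − 4 = 0.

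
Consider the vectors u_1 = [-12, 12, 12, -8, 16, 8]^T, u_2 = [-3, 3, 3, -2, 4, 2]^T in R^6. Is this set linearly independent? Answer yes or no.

Form the matrix with these vectors as rows and row reduce.
R2 ← R2 − (1/4)·R1: [0, 0, 0, 0, 0, 0]
1 nonzero row, so the 2 vectors span a space of dimension 1.
Since 1 < 2, the vectors are linearly dependent.

no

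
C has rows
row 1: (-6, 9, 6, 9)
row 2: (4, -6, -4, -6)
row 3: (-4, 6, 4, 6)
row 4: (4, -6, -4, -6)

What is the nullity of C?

Row reduce to echelon form.
R2 ← R2 + (2/3)·R1: [0, 0, 0, 0]
R3 ← R3 − (2/3)·R1: [0, 0, 0, 0]
R4 ← R4 + (2/3)·R1: [0, 0, 0, 0]
1 nonzero row, so rank(C) = 1.
C has 4 columns; by rank–nullity, nullity = 4 − 1 = 3.

3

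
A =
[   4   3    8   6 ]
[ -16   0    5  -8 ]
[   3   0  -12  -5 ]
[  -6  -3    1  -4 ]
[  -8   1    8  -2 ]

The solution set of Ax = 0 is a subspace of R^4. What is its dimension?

0

Row reduce to echelon form.
R2 ← R2 + (4)·R1: [0, 12, 37, 16]
R3 ← R3 − (3/4)·R1: [0, -9/4, -18, -19/2]
R4 ← R4 + (3/2)·R1: [0, 3/2, 13, 5]
R5 ← R5 + (2)·R1: [0, 7, 24, 10]
R3 ← R3 + (3/16)·R2: [0, 0, -177/16, -13/2]
R4 ← R4 − (1/8)·R2: [0, 0, 67/8, 3]
R5 ← R5 − (7/12)·R2: [0, 0, 29/12, 2/3]
R4 ← R4 + (134/177)·R3: [0, 0, 0, -340/177]
R5 ← R5 + (116/531)·R3: [0, 0, 0, -400/531]
R5 ← R5 − (20/51)·R4: [0, 0, 0, 0]
4 nonzero rows, so rank(A) = 4.
A has 4 columns; by rank–nullity, nullity = 4 − 4 = 0.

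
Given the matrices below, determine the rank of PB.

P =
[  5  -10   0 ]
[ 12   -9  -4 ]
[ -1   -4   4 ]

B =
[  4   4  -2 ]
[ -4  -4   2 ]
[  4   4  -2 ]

1

First compute PB:
[[ 60,  60, -30],
 [ 68,  68, -34],
 [ 28,  28, -14]]
Now row reduce the product.
R2 ← R2 − (17/15)·R1: [0, 0, 0]
R3 ← R3 − (7/15)·R1: [0, 0, 0]
1 nonzero row, so rank(PB) = 1.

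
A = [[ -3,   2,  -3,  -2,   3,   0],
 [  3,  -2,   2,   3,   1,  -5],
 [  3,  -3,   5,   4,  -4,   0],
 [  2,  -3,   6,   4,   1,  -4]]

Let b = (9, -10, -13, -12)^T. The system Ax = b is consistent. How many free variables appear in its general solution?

2

Row reduce the augmented matrix [A | b].
R2 ← R2 + R1: [0, 0, -1, 1, 4, -5, -1]
R3 ← R3 + R1: [0, -1, 2, 2, -1, 0, -4]
R4 ← R4 + (2/3)·R1: [0, -5/3, 4, 8/3, 3, -4, -6]
Swap R2 ↔ R3
R4 ← R4 − (5/3)·R2: [0, 0, 2/3, -2/3, 14/3, -4, 2/3]
R4 ← R4 + (2/3)·R3: [0, 0, 0, 0, 22/3, -22/3, 0]
The echelon form has 4 nonzero rows, and every pivot lies in the first 6 columns, so rank(A) = rank([A|b]) = 4.
The system is consistent.
Free variables = (unknowns) − (rank) = 6 − 4 = 2.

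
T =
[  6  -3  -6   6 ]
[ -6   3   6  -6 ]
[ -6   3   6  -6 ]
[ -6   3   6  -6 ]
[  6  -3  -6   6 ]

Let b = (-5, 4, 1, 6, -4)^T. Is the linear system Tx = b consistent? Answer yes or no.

no

Row reduce the augmented matrix [T | b].
R2 ← R2 + R1: [0, 0, 0, 0, -1]
R3 ← R3 + R1: [0, 0, 0, 0, -4]
R4 ← R4 + R1: [0, 0, 0, 0, 1]
R5 ← R5 − R1: [0, 0, 0, 0, 1]
R3 ← R3 − (4)·R2: [0, 0, 0, 0, 0]
R4 ← R4 + R2: [0, 0, 0, 0, 0]
R5 ← R5 + R2: [0, 0, 0, 0, 0]
The echelon form has 2 nonzero rows; the last pivot sits in the augmented column, so rank(T) = 1 but rank([T|b]) = 2.
Since the ranks differ, the system is inconsistent.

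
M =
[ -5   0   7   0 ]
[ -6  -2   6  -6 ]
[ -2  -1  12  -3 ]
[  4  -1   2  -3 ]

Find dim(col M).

Row reduce to echelon form.
R2 ← R2 − (6/5)·R1: [0, -2, -12/5, -6]
R3 ← R3 − (2/5)·R1: [0, -1, 46/5, -3]
R4 ← R4 + (4/5)·R1: [0, -1, 38/5, -3]
R3 ← R3 − (1/2)·R2: [0, 0, 52/5, 0]
R4 ← R4 − (1/2)·R2: [0, 0, 44/5, 0]
R4 ← R4 − (11/13)·R3: [0, 0, 0, 0]
Echelon form has 3 nonzero rows, so rank(M) = 3.
The column space has dimension equal to the rank: 3.

3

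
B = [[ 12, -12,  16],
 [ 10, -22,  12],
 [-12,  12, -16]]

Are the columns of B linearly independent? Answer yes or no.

Row reduce B to echelon form.
R2 ← R2 − (5/6)·R1: [0, -12, -4/3]
R3 ← R3 + R1: [0, 0, 0]
2 pivots among 3 columns.
Only 2 < 3 pivot columns, so the columns are linearly dependent.

no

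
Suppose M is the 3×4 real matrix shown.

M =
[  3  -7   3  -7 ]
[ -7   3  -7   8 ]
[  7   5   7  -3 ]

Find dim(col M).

2

Row reduce to echelon form.
R2 ← R2 + (7/3)·R1: [0, -40/3, 0, -25/3]
R3 ← R3 − (7/3)·R1: [0, 64/3, 0, 40/3]
R3 ← R3 + (8/5)·R2: [0, 0, 0, 0]
Echelon form has 2 nonzero rows, so rank(M) = 2.
The column space has dimension equal to the rank: 2.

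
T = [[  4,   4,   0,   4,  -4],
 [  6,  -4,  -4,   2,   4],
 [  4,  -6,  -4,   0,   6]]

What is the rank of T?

Row reduce to echelon form.
R2 ← R2 − (3/2)·R1: [0, -10, -4, -4, 10]
R3 ← R3 − R1: [0, -10, -4, -4, 10]
R3 ← R3 − R2: [0, 0, 0, 0, 0]
Echelon form has 2 nonzero rows, so rank(T) = 2.

2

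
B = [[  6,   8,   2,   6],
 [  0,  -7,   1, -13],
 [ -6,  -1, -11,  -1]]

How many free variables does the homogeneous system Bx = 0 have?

1

Row reduce to echelon form.
R3 ← R3 + R1: [0, 7, -9, 5]
R3 ← R3 + R2: [0, 0, -8, -8]
3 nonzero rows, so rank(B) = 3.
B has 4 columns; by rank–nullity, nullity = 4 − 3 = 1.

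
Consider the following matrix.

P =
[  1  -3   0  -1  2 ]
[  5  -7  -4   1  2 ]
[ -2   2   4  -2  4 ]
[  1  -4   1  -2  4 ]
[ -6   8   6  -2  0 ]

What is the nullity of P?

2

Row reduce to echelon form.
R2 ← R2 − (5)·R1: [0, 8, -4, 6, -8]
R3 ← R3 + (2)·R1: [0, -4, 4, -4, 8]
R4 ← R4 − R1: [0, -1, 1, -1, 2]
R5 ← R5 + (6)·R1: [0, -10, 6, -8, 12]
R3 ← R3 + (1/2)·R2: [0, 0, 2, -1, 4]
R4 ← R4 + (1/8)·R2: [0, 0, 1/2, -1/4, 1]
R5 ← R5 + (5/4)·R2: [0, 0, 1, -1/2, 2]
R4 ← R4 − (1/4)·R3: [0, 0, 0, 0, 0]
R5 ← R5 − (1/2)·R3: [0, 0, 0, 0, 0]
3 nonzero rows, so rank(P) = 3.
P has 5 columns; by rank–nullity, nullity = 5 − 3 = 2.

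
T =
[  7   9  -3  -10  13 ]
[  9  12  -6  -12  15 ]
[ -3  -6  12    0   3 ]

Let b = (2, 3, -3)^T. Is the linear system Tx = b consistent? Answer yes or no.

Row reduce the augmented matrix [T | b].
R2 ← R2 − (9/7)·R1: [0, 3/7, -15/7, 6/7, -12/7, 3/7]
R3 ← R3 + (3/7)·R1: [0, -15/7, 75/7, -30/7, 60/7, -15/7]
R3 ← R3 + (5)·R2: [0, 0, 0, 0, 0, 0]
The echelon form has 2 nonzero rows, and every pivot lies in the first 5 columns, so rank(T) = rank([T|b]) = 2.
The system is consistent.

yes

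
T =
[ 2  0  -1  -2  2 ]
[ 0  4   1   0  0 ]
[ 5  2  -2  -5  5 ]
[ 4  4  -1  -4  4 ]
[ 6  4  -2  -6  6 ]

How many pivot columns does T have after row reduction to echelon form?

Row reduce to echelon form.
R3 ← R3 − (5/2)·R1: [0, 2, 1/2, 0, 0]
R4 ← R4 − (2)·R1: [0, 4, 1, 0, 0]
R5 ← R5 − (3)·R1: [0, 4, 1, 0, 0]
R3 ← R3 − (1/2)·R2: [0, 0, 0, 0, 0]
R4 ← R4 − R2: [0, 0, 0, 0, 0]
R5 ← R5 − R2: [0, 0, 0, 0, 0]
Echelon form has 2 nonzero rows, so rank(T) = 2.
Each nonzero row contributes one pivot column: 2 pivot columns.

2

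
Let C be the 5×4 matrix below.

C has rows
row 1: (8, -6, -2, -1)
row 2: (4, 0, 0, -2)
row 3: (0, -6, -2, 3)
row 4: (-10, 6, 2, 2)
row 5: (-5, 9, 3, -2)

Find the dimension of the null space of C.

2

Row reduce to echelon form.
R2 ← R2 − (1/2)·R1: [0, 3, 1, -3/2]
R4 ← R4 + (5/4)·R1: [0, -3/2, -1/2, 3/4]
R5 ← R5 + (5/8)·R1: [0, 21/4, 7/4, -21/8]
R3 ← R3 + (2)·R2: [0, 0, 0, 0]
R4 ← R4 + (1/2)·R2: [0, 0, 0, 0]
R5 ← R5 − (7/4)·R2: [0, 0, 0, 0]
2 nonzero rows, so rank(C) = 2.
C has 4 columns; by rank–nullity, nullity = 4 − 2 = 2.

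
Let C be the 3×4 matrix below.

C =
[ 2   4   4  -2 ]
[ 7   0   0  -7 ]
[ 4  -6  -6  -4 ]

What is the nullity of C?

Row reduce to echelon form.
R2 ← R2 − (7/2)·R1: [0, -14, -14, 0]
R3 ← R3 − (2)·R1: [0, -14, -14, 0]
R3 ← R3 − R2: [0, 0, 0, 0]
2 nonzero rows, so rank(C) = 2.
C has 4 columns; by rank–nullity, nullity = 4 − 2 = 2.

2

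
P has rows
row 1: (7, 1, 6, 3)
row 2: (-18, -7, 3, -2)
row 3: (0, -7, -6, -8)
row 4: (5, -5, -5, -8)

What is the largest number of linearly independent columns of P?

4

Row reduce to echelon form.
R2 ← R2 + (18/7)·R1: [0, -31/7, 129/7, 40/7]
R4 ← R4 − (5/7)·R1: [0, -40/7, -65/7, -71/7]
R3 ← R3 − (49/31)·R2: [0, 0, -1089/31, -528/31]
R4 ← R4 − (40/31)·R2: [0, 0, -1025/31, -543/31]
R4 ← R4 − (1025/1089)·R3: [0, 0, 0, -49/33]
Echelon form has 4 nonzero rows, so rank(P) = 4.
The rank gives the maximum number of linearly independent columns: 4.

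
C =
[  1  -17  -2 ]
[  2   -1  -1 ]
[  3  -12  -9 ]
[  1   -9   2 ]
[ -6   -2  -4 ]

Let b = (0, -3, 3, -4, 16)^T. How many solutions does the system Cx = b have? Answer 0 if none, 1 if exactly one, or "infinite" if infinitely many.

1

Row reduce the augmented matrix [C | b].
R2 ← R2 − (2)·R1: [0, 33, 3, -3]
R3 ← R3 − (3)·R1: [0, 39, -3, 3]
R4 ← R4 − R1: [0, 8, 4, -4]
R5 ← R5 + (6)·R1: [0, -104, -16, 16]
R3 ← R3 − (13/11)·R2: [0, 0, -72/11, 72/11]
R4 ← R4 − (8/33)·R2: [0, 0, 36/11, -36/11]
R5 ← R5 + (104/33)·R2: [0, 0, -72/11, 72/11]
R4 ← R4 + (1/2)·R3: [0, 0, 0, 0]
R5 ← R5 − R3: [0, 0, 0, 0]
The echelon form has 3 nonzero rows, and every pivot lies in the first 3 columns, so rank(C) = rank([C|b]) = 3.
The system is consistent.
rank = 3 = number of unknowns, so the solution is unique.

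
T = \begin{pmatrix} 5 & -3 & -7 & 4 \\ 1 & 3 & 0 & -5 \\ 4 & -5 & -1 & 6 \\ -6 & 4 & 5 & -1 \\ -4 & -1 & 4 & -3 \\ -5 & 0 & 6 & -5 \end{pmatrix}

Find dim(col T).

Row reduce to echelon form.
R2 ← R2 − (1/5)·R1: [0, 18/5, 7/5, -29/5]
R3 ← R3 − (4/5)·R1: [0, -13/5, 23/5, 14/5]
R4 ← R4 + (6/5)·R1: [0, 2/5, -17/5, 19/5]
R5 ← R5 + (4/5)·R1: [0, -17/5, -8/5, 1/5]
R6 ← R6 + R1: [0, -3, -1, -1]
R3 ← R3 + (13/18)·R2: [0, 0, 101/18, -25/18]
R4 ← R4 − (1/9)·R2: [0, 0, -32/9, 40/9]
R5 ← R5 + (17/18)·R2: [0, 0, -5/18, -95/18]
R6 ← R6 + (5/6)·R2: [0, 0, 1/6, -35/6]
R4 ← R4 + (64/101)·R3: [0, 0, 0, 360/101]
R5 ← R5 + (5/101)·R3: [0, 0, 0, -540/101]
R6 ← R6 − (3/101)·R3: [0, 0, 0, -585/101]
R5 ← R5 + (3/2)·R4: [0, 0, 0, 0]
R6 ← R6 + (13/8)·R4: [0, 0, 0, 0]
Echelon form has 4 nonzero rows, so rank(T) = 4.
The column space has dimension equal to the rank: 4.

4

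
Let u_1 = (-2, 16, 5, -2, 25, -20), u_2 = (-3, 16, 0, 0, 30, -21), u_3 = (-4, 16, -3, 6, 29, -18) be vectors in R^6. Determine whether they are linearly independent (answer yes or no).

yes

Form the matrix with these vectors as rows and row reduce.
R2 ← R2 − (3/2)·R1: [0, -8, -15/2, 3, -15/2, 9]
R3 ← R3 − (2)·R1: [0, -16, -13, 10, -21, 22]
R3 ← R3 − (2)·R2: [0, 0, 2, 4, -6, 4]
3 nonzero rows, so the 3 vectors span a space of dimension 3.
Since 3 = 3, the vectors are linearly independent.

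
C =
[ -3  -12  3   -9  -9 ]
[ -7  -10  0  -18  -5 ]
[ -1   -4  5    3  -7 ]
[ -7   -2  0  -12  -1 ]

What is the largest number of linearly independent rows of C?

Row reduce to echelon form.
R2 ← R2 − (7/3)·R1: [0, 18, -7, 3, 16]
R3 ← R3 − (1/3)·R1: [0, 0, 4, 6, -4]
R4 ← R4 − (7/3)·R1: [0, 26, -7, 9, 20]
R4 ← R4 − (13/9)·R2: [0, 0, 28/9, 14/3, -28/9]
R4 ← R4 − (7/9)·R3: [0, 0, 0, 0, 0]
Echelon form has 3 nonzero rows, so rank(C) = 3.
The rank gives the maximum number of linearly independent rows: 3.

3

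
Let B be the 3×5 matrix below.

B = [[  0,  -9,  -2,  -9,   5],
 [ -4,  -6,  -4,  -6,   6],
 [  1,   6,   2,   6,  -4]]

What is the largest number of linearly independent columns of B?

2

Row reduce to echelon form.
Swap R1 ↔ R2
R3 ← R3 + (1/4)·R1: [0, 9/2, 1, 9/2, -5/2]
R3 ← R3 + (1/2)·R2: [0, 0, 0, 0, 0]
Echelon form has 2 nonzero rows, so rank(B) = 2.
The rank gives the maximum number of linearly independent columns: 2.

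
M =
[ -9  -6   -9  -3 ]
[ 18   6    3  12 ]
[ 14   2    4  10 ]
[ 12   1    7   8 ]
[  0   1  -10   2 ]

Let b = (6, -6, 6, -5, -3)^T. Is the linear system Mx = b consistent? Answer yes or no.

no

Row reduce the augmented matrix [M | b].
R2 ← R2 + (2)·R1: [0, -6, -15, 6, 6]
R3 ← R3 + (14/9)·R1: [0, -22/3, -10, 16/3, 46/3]
R4 ← R4 + (4/3)·R1: [0, -7, -5, 4, 3]
R3 ← R3 − (11/9)·R2: [0, 0, 25/3, -2, 8]
R4 ← R4 − (7/6)·R2: [0, 0, 25/2, -3, -4]
R5 ← R5 + (1/6)·R2: [0, 0, -25/2, 3, -2]
R4 ← R4 − (3/2)·R3: [0, 0, 0, 0, -16]
R5 ← R5 + (3/2)·R3: [0, 0, 0, 0, 10]
R5 ← R5 + (5/8)·R4: [0, 0, 0, 0, 0]
The echelon form has 4 nonzero rows; the last pivot sits in the augmented column, so rank(M) = 3 but rank([M|b]) = 4.
Since the ranks differ, the system is inconsistent.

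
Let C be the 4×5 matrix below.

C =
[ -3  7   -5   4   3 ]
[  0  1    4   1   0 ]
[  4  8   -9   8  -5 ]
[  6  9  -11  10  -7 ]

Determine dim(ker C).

1

Row reduce to echelon form.
R3 ← R3 + (4/3)·R1: [0, 52/3, -47/3, 40/3, -1]
R4 ← R4 + (2)·R1: [0, 23, -21, 18, -1]
R3 ← R3 − (52/3)·R2: [0, 0, -85, -4, -1]
R4 ← R4 − (23)·R2: [0, 0, -113, -5, -1]
R4 ← R4 − (113/85)·R3: [0, 0, 0, 27/85, 28/85]
4 nonzero rows, so rank(C) = 4.
C has 5 columns; by rank–nullity, nullity = 5 − 4 = 1.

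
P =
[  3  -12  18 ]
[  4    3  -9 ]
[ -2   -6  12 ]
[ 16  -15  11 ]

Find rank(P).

3

Row reduce to echelon form.
R2 ← R2 − (4/3)·R1: [0, 19, -33]
R3 ← R3 + (2/3)·R1: [0, -14, 24]
R4 ← R4 − (16/3)·R1: [0, 49, -85]
R3 ← R3 + (14/19)·R2: [0, 0, -6/19]
R4 ← R4 − (49/19)·R2: [0, 0, 2/19]
R4 ← R4 + (1/3)·R3: [0, 0, 0]
Echelon form has 3 nonzero rows, so rank(P) = 3.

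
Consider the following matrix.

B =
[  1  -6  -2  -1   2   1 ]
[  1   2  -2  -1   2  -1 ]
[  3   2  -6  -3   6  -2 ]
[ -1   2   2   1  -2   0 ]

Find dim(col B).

Row reduce to echelon form.
R2 ← R2 − R1: [0, 8, 0, 0, 0, -2]
R3 ← R3 − (3)·R1: [0, 20, 0, 0, 0, -5]
R4 ← R4 + R1: [0, -4, 0, 0, 0, 1]
R3 ← R3 − (5/2)·R2: [0, 0, 0, 0, 0, 0]
R4 ← R4 + (1/2)·R2: [0, 0, 0, 0, 0, 0]
Echelon form has 2 nonzero rows, so rank(B) = 2.
The column space has dimension equal to the rank: 2.

2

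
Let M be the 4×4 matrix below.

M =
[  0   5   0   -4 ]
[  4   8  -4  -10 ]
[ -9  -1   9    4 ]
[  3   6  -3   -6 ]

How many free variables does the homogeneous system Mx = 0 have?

Row reduce to echelon form.
Swap R1 ↔ R2
R3 ← R3 + (9/4)·R1: [0, 17, 0, -37/2]
R4 ← R4 − (3/4)·R1: [0, 0, 0, 3/2]
R3 ← R3 − (17/5)·R2: [0, 0, 0, -49/10]
R4 ← R4 + (15/49)·R3: [0, 0, 0, 0]
3 nonzero rows, so rank(M) = 3.
M has 4 columns; by rank–nullity, nullity = 4 − 3 = 1.

1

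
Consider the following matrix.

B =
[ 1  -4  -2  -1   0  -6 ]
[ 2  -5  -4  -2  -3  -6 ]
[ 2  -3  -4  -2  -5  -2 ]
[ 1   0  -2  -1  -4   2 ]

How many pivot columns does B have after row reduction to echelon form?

2

Row reduce to echelon form.
R2 ← R2 − (2)·R1: [0, 3, 0, 0, -3, 6]
R3 ← R3 − (2)·R1: [0, 5, 0, 0, -5, 10]
R4 ← R4 − R1: [0, 4, 0, 0, -4, 8]
R3 ← R3 − (5/3)·R2: [0, 0, 0, 0, 0, 0]
R4 ← R4 − (4/3)·R2: [0, 0, 0, 0, 0, 0]
Echelon form has 2 nonzero rows, so rank(B) = 2.
Each nonzero row contributes one pivot column: 2 pivot columns.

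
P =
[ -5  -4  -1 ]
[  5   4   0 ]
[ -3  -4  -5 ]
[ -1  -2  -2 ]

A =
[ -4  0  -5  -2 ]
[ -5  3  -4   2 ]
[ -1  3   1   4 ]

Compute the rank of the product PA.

2

First compute PA:
[[ 41, -15,  40,  -2],
 [-40,  12, -41,  -2],
 [ 37, -27,  26, -22],
 [ 16, -12,  11, -10]]
Now row reduce the product.
R2 ← R2 + (40/41)·R1: [0, -108/41, -81/41, -162/41]
R3 ← R3 − (37/41)·R1: [0, -552/41, -414/41, -828/41]
R4 ← R4 − (16/41)·R1: [0, -252/41, -189/41, -378/41]
R3 ← R3 − (46/9)·R2: [0, 0, 0, 0]
R4 ← R4 − (7/3)·R2: [0, 0, 0, 0]
2 nonzero rows, so rank(PA) = 2.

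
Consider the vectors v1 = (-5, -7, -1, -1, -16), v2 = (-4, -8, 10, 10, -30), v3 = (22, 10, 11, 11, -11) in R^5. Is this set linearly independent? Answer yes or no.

Form the matrix with these vectors as rows and row reduce.
R2 ← R2 − (4/5)·R1: [0, -12/5, 54/5, 54/5, -86/5]
R3 ← R3 + (22/5)·R1: [0, -104/5, 33/5, 33/5, -407/5]
R3 ← R3 − (26/3)·R2: [0, 0, -87, -87, 203/3]
3 nonzero rows, so the 3 vectors span a space of dimension 3.
Since 3 = 3, the vectors are linearly independent.

yes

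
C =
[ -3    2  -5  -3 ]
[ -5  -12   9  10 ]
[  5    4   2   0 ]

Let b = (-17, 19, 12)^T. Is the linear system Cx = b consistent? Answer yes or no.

Row reduce the augmented matrix [C | b].
R2 ← R2 − (5/3)·R1: [0, -46/3, 52/3, 15, 142/3]
R3 ← R3 + (5/3)·R1: [0, 22/3, -19/3, -5, -49/3]
R3 ← R3 + (11/23)·R2: [0, 0, 45/23, 50/23, 145/23]
The echelon form has 3 nonzero rows, and every pivot lies in the first 4 columns, so rank(C) = rank([C|b]) = 3.
The system is consistent.

yes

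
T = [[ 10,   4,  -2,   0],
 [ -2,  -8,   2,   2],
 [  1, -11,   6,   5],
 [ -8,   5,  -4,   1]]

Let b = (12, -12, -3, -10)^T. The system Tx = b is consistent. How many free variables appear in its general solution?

Row reduce the augmented matrix [T | b].
R2 ← R2 + (1/5)·R1: [0, -36/5, 8/5, 2, -48/5]
R3 ← R3 − (1/10)·R1: [0, -57/5, 31/5, 5, -21/5]
R4 ← R4 + (4/5)·R1: [0, 41/5, -28/5, 1, -2/5]
R3 ← R3 − (19/12)·R2: [0, 0, 11/3, 11/6, 11]
R4 ← R4 + (41/36)·R2: [0, 0, -34/9, 59/18, -34/3]
R4 ← R4 + (34/33)·R3: [0, 0, 0, 31/6, 0]
The echelon form has 4 nonzero rows, and every pivot lies in the first 4 columns, so rank(T) = rank([T|b]) = 4.
The system is consistent.
Free variables = (unknowns) − (rank) = 4 − 4 = 0.

0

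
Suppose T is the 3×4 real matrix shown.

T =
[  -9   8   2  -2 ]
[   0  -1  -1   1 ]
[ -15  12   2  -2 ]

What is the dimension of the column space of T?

Row reduce to echelon form.
R3 ← R3 − (5/3)·R1: [0, -4/3, -4/3, 4/3]
R3 ← R3 − (4/3)·R2: [0, 0, 0, 0]
Echelon form has 2 nonzero rows, so rank(T) = 2.
The column space has dimension equal to the rank: 2.

2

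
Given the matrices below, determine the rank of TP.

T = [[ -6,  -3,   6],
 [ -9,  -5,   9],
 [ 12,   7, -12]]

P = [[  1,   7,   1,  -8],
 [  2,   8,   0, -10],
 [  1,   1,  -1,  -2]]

2

First compute TP:
[[ -6, -60, -12,  66],
 [-10, -94, -18, 104],
 [ 14, 128,  24, -142]]
Now row reduce the product.
R2 ← R2 − (5/3)·R1: [0, 6, 2, -6]
R3 ← R3 + (7/3)·R1: [0, -12, -4, 12]
R3 ← R3 + (2)·R2: [0, 0, 0, 0]
2 nonzero rows, so rank(TP) = 2.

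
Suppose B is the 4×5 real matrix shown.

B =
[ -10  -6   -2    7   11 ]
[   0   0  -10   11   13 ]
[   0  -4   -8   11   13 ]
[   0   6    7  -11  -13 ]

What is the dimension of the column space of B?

Row reduce to echelon form.
Swap R2 ↔ R3
R4 ← R4 + (3/2)·R2: [0, 0, -5, 11/2, 13/2]
R4 ← R4 − (1/2)·R3: [0, 0, 0, 0, 0]
Echelon form has 3 nonzero rows, so rank(B) = 3.
The column space has dimension equal to the rank: 3.

3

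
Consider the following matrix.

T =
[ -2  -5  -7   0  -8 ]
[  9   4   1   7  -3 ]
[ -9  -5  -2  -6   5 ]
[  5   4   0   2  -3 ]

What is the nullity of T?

1

Row reduce to echelon form.
R2 ← R2 + (9/2)·R1: [0, -37/2, -61/2, 7, -39]
R3 ← R3 − (9/2)·R1: [0, 35/2, 59/2, -6, 41]
R4 ← R4 + (5/2)·R1: [0, -17/2, -35/2, 2, -23]
R3 ← R3 + (35/37)·R2: [0, 0, 24/37, 23/37, 152/37]
R4 ← R4 − (17/37)·R2: [0, 0, -129/37, -45/37, -188/37]
R4 ← R4 + (43/8)·R3: [0, 0, 0, 17/8, 17]
4 nonzero rows, so rank(T) = 4.
T has 5 columns; by rank–nullity, nullity = 5 − 4 = 1.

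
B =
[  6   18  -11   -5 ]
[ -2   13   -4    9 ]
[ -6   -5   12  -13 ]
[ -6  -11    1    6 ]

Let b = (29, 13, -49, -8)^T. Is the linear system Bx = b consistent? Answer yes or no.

Row reduce the augmented matrix [B | b].
R2 ← R2 + (1/3)·R1: [0, 19, -23/3, 22/3, 68/3]
R3 ← R3 + R1: [0, 13, 1, -18, -20]
R4 ← R4 + R1: [0, 7, -10, 1, 21]
R3 ← R3 − (13/19)·R2: [0, 0, 356/57, -1312/57, -2024/57]
R4 ← R4 − (7/19)·R2: [0, 0, -409/57, -97/57, 721/57]
R4 ← R4 + (409/356)·R3: [0, 0, 0, -2505/89, -2505/89]
The echelon form has 4 nonzero rows, and every pivot lies in the first 4 columns, so rank(B) = rank([B|b]) = 4.
The system is consistent.

yes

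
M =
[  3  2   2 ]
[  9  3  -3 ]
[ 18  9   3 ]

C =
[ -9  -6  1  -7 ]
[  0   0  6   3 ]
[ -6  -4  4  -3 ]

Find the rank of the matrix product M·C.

First compute MC:
[[-39, -26,  23, -21],
 [-63, -42,  15, -45],
 [-180, -120,  84, -108]]
Now row reduce the product.
R2 ← R2 − (21/13)·R1: [0, 0, -288/13, -144/13]
R3 ← R3 − (60/13)·R1: [0, 0, -288/13, -144/13]
R3 ← R3 − R2: [0, 0, 0, 0]
2 nonzero rows, so rank(MC) = 2.

2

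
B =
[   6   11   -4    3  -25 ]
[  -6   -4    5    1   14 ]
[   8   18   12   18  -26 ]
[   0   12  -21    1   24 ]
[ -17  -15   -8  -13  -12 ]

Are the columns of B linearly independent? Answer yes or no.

yes

Row reduce B to echelon form.
R2 ← R2 + R1: [0, 7, 1, 4, -11]
R3 ← R3 − (4/3)·R1: [0, 10/3, 52/3, 14, 22/3]
R5 ← R5 + (17/6)·R1: [0, 97/6, -58/3, -9/2, -497/6]
R3 ← R3 − (10/21)·R2: [0, 0, 118/7, 254/21, 88/7]
R4 ← R4 − (12/7)·R2: [0, 0, -159/7, -41/7, 300/7]
R5 ← R5 − (97/42)·R2: [0, 0, -303/14, -577/42, -402/7]
R4 ← R4 + (159/118)·R3: [0, 0, 0, 616/59, 3528/59]
R5 ← R5 + (303/236)·R3: [0, 0, 0, 317/177, -2436/59]
R5 ← R5 − (317/1848)·R4: [0, 0, 0, 0, -567/11]
5 pivots among 5 columns.
Every column is a pivot column, so the columns are linearly independent.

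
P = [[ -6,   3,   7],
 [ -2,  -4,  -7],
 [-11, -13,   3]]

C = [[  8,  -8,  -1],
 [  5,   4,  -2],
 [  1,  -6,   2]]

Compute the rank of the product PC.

3

First compute PC:
[[-26,  18,  14],
 [-43,  42,  -4],
 [-150,  18,  43]]
Now row reduce the product.
R2 ← R2 − (43/26)·R1: [0, 159/13, -353/13]
R3 ← R3 − (75/13)·R1: [0, -1116/13, -491/13]
R3 ← R3 + (372/53)·R2: [0, 0, -12103/53]
3 nonzero rows, so rank(PC) = 3.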